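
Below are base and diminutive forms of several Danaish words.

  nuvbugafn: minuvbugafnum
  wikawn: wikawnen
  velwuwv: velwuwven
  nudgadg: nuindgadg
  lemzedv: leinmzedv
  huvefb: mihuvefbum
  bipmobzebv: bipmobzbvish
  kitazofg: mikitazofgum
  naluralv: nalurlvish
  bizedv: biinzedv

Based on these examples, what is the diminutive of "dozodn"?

doinzodn

lemzedv and velwuwv both end in -v yet inflect differently (leinmzedv, velwuwven), so the final letter is not what conditions the rule; the second-to-last letter is.
"dozodn" has second-to-last letter 'd'. The stems whose second-to-last letter is 'd' (lemzedv → leinmzedv, bizedv → biinzedv, nudgadg → nuindgadg) insert -in- after the first vowel.
So dozodn → doinzodn.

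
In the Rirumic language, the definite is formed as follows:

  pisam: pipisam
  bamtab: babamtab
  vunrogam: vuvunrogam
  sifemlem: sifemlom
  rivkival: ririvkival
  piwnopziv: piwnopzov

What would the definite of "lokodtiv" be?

"lokodtiv" has last vowel 'i'. The one such stem in the data (piwnopziv → piwnopzov) changes the last vowel to 'o' (as does sifemlem), so the same rule applies.
The other pattern: stems whose last vowel is 'a' repeat the first consonant+vowel as a prefix.
So lokodtiv → lokodtov.

lokodtov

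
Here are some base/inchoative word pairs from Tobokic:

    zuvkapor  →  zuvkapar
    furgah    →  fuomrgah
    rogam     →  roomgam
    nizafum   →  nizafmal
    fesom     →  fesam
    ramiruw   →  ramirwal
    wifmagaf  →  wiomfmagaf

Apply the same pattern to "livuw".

fesom and rogam both end in -m yet inflect differently (fesam, roomgam), so the final letter is not what conditions the rule; the last vowel is.
"livuw" has last vowel 'u'. The stems whose last vowel is 'u' (nizafum → nizafmal, ramiruw → ramirwal) delete the last vowel and add -al.
The other patterns: stems whose last vowel is 'o' change the last vowel to 'a'; stems whose last vowel is 'a' insert -om- after the first vowel.
So livuw → livwal.

livwal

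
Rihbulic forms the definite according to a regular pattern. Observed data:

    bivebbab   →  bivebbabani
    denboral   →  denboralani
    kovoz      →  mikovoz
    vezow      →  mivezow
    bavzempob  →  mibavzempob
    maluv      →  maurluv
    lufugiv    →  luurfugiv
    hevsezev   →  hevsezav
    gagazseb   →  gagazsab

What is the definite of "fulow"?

mifulow

bivebbab and bavzempob both end in -b yet inflect differently (bivebbabani, mibavzempob), so the final letter is not what conditions the rule; the last vowel is.
"fulow" has last vowel 'o'. The stems whose last vowel is 'o' (kovoz → mikovoz, vezow → mivezow, bavzempob → mibavzempob) add the prefix mi-.
The other patterns: stems whose last vowel is 'a' add -ani; stems whose last vowel is 'i' or 'u' insert -ur- after the first vowel; stems whose last vowel is 'e' change the last vowel to 'a'.
So fulow → mifulow.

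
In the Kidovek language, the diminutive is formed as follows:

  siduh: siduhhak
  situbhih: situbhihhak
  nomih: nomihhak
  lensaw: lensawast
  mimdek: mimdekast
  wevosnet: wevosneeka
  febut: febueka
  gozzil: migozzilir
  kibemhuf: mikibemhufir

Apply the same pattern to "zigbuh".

zigbuhhak

"zigbuh" ends in -h. The stems ending in -h (siduh → siduhhak, situbhih → situbhihhak, nomih → nomihhak) double the final consonant and add -ak.
The other patterns: stems ending in -k or -w add -ast; stems ending in -t drop the final letter and add -eka; stems ending in -f or -l add mi- … -ir around the stem.
So zigbuh → zigbuhhak.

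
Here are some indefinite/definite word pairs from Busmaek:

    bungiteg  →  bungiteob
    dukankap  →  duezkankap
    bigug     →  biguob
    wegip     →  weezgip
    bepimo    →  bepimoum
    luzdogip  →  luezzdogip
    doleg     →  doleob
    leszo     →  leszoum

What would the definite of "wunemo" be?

"wunemo" ends in -o. The stems ending in -o (bepimo → bepimoum, leszo → leszoum) add -um.
So wunemo → wunemoum.

wunemoum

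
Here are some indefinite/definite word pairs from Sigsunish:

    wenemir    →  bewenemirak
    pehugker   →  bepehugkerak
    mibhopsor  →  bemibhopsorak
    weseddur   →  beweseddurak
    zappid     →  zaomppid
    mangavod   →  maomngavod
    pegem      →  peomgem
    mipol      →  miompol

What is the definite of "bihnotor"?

"bihnotor" ends in -r. The stems ending in -r (wenemir → bewenemirak, pehugker → bepehugkerak, mibhopsor → bemibhopsorak) add be- … -ak around the stem.
The other pattern: stems ending in -d, -l or -m insert -om- after the first vowel.
So bihnotor → bebihnotorak.

bebihnotorak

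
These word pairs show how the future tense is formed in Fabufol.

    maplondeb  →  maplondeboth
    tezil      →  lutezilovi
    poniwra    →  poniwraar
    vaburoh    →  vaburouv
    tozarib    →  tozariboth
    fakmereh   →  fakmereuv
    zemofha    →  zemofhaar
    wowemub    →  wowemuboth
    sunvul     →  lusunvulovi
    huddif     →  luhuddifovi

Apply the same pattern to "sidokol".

maplondeb and fakmereh both have last vowel 'e' yet inflect differently (maplondeboth, fakmereuv), so the last vowel is not what conditions the rule; the final letter is.
"sidokol" ends in -l. The stems ending in -l (tezil → lutezilovi, sunvul → lusunvulovi) add lu- … -ovi around the stem.
So sidokol → lusidokolovi.

lusidokolovi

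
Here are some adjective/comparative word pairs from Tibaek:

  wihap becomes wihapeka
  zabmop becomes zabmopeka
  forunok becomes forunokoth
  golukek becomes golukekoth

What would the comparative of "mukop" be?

"mukop" ends in -p. The stems ending in -p (wihap → wihapeka, zabmop → zabmopeka) add -eka.
So mukop → mukopeka.

mukopeka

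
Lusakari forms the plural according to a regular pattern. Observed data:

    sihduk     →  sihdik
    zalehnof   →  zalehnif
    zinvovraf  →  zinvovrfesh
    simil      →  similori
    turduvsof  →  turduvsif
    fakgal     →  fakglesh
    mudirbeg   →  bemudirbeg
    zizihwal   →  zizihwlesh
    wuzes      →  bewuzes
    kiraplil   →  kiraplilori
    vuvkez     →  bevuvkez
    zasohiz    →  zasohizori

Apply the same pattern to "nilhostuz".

nilhostiz

simil and fakgal both end in -l yet inflect differently (similori, fakglesh), so the final letter is not what conditions the rule; the last vowel is.
"nilhostuz" has last vowel 'u'. The one such stem in the data (sihduk → sihdik) changes the last vowel to 'i' (as do turduvsof, zalehnof), so the same rule applies.
So nilhostuz → nilhostiz.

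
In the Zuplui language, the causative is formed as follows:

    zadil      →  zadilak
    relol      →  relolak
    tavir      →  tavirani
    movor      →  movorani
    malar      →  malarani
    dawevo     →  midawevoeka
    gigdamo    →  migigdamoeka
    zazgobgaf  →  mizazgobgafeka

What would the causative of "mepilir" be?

mepilirani

zadil and tavir both have last vowel 'i' yet inflect differently (zadilak, tavirani), so the last vowel is not what conditions the rule; the final letter is.
"mepilir" ends in -r. The stems ending in -r (tavir → tavirani, movor → movorani, malar → malarani) add -ani.
So mepilir → mepilirani.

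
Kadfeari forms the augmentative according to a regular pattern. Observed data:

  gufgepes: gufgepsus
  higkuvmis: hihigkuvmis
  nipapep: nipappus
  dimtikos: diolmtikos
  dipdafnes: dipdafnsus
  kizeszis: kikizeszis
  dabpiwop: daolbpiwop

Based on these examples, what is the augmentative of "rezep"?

"rezep" has last vowel 'e'. The stems whose last vowel is 'e' (gufgepes → gufgepsus, dipdafnes → dipdafnsus, nipapep → nipappus) delete the last vowel and add -us.
So rezep → rezpus.

rezpus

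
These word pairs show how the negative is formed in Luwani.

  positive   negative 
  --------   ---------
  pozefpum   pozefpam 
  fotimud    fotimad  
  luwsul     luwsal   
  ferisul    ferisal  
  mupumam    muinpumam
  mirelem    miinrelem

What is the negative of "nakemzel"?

nainkemzel

pozefpum and mupumam both end in -m yet inflect differently (pozefpam, muinpumam), so the final letter is not what conditions the rule; the last vowel is.
"nakemzel" has last vowel 'e'. The one such stem in the data (mirelem → miinrelem) inserts -in- after the first vowel (as does mupumam), so the same rule applies.
So nakemzel → nainkemzel.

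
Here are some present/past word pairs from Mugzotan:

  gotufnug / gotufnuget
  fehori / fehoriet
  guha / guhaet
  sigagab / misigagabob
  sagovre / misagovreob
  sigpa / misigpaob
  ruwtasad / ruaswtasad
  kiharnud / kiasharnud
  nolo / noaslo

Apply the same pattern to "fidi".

fidiet

guha and sigpa both end in -a yet inflect differently (guhaet, misigpaob), so the final letter is not what conditions the rule; the first letter is.
"fidi" begins with f-. The one such stem in the data (fehori → fehoriet) adds -et, so the same rule applies.
So fidi → fidiet.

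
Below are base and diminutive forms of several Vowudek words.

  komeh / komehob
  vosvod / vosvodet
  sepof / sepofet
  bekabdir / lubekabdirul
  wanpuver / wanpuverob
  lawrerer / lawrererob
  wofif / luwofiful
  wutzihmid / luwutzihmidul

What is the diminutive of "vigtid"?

wanpuver and bekabdir both end in -r yet inflect differently (wanpuverob, lubekabdirul), so the final letter is not what conditions the rule; the last vowel is.
"vigtid" has last vowel 'i'. The stems whose last vowel is 'i' (wutzihmid → luwutzihmidul, wofif → luwofiful, bekabdir → lubekabdirul) add lu- … -ul around the stem.
The other patterns: stems whose last vowel is 'e' add -ob; stems whose last vowel is 'o' add -et.
So vigtid → luvigtidul.

luvigtidul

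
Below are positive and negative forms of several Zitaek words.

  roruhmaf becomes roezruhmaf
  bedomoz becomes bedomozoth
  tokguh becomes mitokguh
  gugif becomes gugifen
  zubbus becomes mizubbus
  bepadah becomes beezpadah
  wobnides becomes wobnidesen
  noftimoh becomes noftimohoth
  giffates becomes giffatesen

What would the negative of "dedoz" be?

"dedoz" has last vowel 'o'. The stems whose last vowel is 'o' (bedomoz → bedomozoth, noftimoh → noftimohoth) add -oth.
The other patterns: stems whose last vowel is 'u' add the prefix mi-; stems whose last vowel is 'a' insert -ez- after the first vowel; stems whose last vowel is 'e' or 'i' add -en.
So dedoz → dedozoth.

dedozoth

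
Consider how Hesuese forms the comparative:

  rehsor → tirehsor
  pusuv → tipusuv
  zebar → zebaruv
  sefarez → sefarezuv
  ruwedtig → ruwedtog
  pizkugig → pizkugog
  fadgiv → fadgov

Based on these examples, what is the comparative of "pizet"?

"pizet" has last vowel 'e'. The one such stem in the data (sefarez → sefarezuv) adds -uv, so the same rule applies.
So pizet → pizetuv.

pizetuv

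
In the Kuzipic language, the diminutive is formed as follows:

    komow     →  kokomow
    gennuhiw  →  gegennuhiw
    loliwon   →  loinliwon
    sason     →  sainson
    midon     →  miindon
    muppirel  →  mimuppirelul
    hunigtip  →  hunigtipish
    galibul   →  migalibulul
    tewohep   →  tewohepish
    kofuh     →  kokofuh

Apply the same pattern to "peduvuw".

tewohep and muppirel both have last vowel 'e' yet inflect differently (tewohepish, mimuppirelul), so the last vowel is not what conditions the rule; the final letter is.
"peduvuw" ends in -w. The stems ending in -w (gennuhiw → gegennuhiw, komow → kokomow) repeat the first consonant+vowel as a prefix.
So peduvuw → pepeduvuw.

pepeduvuw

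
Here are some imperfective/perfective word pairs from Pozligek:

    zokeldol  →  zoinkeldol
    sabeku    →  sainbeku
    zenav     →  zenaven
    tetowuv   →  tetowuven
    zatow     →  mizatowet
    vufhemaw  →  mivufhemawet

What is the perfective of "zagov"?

zagoven

sabeku and tetowuv both have last vowel 'u' yet inflect differently (sainbeku, tetowuven), so the last vowel is not what conditions the rule; the final letter is.
"zagov" ends in -v. The stems ending in -v (zenav → zenaven, tetowuv → tetowuven) add -en.
The other patterns: stems ending in -l or -u insert -in- after the first vowel; stems ending in -w add mi- … -et around the stem.
So zagov → zagoven.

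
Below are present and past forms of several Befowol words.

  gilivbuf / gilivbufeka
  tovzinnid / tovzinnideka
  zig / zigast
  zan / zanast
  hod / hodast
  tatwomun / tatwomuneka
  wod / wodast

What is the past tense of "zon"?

"zon" has 1 vowel. The stems with 1 vowel (zan → zanast, zig → zigast, wod → wodast) add -ast.
So zon → zonast.

zonast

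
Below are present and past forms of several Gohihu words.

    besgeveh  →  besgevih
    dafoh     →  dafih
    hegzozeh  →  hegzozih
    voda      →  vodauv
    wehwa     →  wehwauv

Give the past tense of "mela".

dafoh and voda both have 2 vowels yet inflect differently (dafih, vodauv), so the number of vowels is not what conditions the rule; the final letter is.
"mela" ends in -a. The stems ending in -a (voda → vodauv, wehwa → wehwauv) add -uv.
The other pattern: stems ending in -h change the last vowel to 'i'.
So mela → melauv.

melauv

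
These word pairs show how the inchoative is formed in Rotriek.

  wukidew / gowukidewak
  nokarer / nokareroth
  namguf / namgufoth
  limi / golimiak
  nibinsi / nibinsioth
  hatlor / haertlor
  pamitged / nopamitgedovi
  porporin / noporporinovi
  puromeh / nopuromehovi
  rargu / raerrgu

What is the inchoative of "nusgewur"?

nusgewuroth

nibinsi and limi both end in -i yet inflect differently (nibinsioth, golimiak), so the final letter is not what conditions the rule; the first letter is.
"nusgewur" begins with n-. The stems beginning with n- (nibinsi → nibinsioth, nokarer → nokareroth, namguf → namgufoth) add -oth.
The other patterns: stems beginning with p- add no- … -ovi around the stem; stems beginning with l- or w- add go- … -ak around the stem; stems beginning with h- or r- insert -er- after the first vowel.
So nusgewur → nusgewuroth.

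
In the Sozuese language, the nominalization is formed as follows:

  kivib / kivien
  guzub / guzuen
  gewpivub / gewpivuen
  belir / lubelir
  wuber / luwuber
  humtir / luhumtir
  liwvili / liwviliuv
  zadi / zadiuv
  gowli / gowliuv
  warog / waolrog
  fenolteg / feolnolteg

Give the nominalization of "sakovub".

sakovuen

kivib and belir both have last vowel 'i' yet inflect differently (kivien, lubelir), so the last vowel is not what conditions the rule; the final letter is.
"sakovub" ends in -b. The stems ending in -b (kivib → kivien, guzub → guzuen, gewpivub → gewpivuen) drop the final letter and add -en.
So sakovub → sakovuen.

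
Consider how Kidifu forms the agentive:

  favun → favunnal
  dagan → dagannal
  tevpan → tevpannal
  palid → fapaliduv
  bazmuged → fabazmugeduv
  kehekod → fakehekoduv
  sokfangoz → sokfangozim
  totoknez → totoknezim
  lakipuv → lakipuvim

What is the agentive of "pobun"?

pobunnal

kehekod and sokfangoz both have last vowel 'o' yet inflect differently (fakehekoduv, sokfangozim), so the last vowel is not what conditions the rule; the final letter is.
"pobun" ends in -n. The stems ending in -n (favun → favunnal, dagan → dagannal, tevpan → tevpannal) double the final consonant and add -al.
The other patterns: stems ending in -d add fa- … -uv around the stem; stems ending in -v or -z add -im.
So pobun → pobunnal.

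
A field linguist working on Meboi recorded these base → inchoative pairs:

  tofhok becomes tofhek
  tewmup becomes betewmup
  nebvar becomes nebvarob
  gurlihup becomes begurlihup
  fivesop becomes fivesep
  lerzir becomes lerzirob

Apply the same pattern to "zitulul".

bezitulul

fivesop and gurlihup both end in -p yet inflect differently (fivesep, begurlihup), so the final letter is not what conditions the rule; the last vowel is.
"zitulul" has last vowel 'u'. The stems whose last vowel is 'u' (gurlihup → begurlihup, tewmup → betewmup) add the prefix be-.
The other patterns: stems whose last vowel is 'o' change the last vowel to 'e'; stems whose last vowel is 'a' or 'i' add -ob.
So zitulul → bezitulul.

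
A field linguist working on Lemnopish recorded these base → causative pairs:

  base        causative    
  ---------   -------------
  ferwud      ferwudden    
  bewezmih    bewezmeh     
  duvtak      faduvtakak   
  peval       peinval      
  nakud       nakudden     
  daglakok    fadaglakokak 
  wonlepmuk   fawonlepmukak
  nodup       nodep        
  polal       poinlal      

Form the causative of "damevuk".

fadamevukak

"damevuk" ends in -k. The stems ending in -k (duvtak → faduvtakak, daglakok → fadaglakokak, wonlepmuk → fawonlepmukak) add fa- … -ak around the stem.
So damevuk → fadamevukak.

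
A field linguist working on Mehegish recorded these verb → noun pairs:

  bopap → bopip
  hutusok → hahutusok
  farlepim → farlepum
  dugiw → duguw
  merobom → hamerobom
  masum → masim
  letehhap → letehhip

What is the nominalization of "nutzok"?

merobom and masum both end in -m yet inflect differently (hamerobom, masim), so the final letter is not what conditions the rule; the last vowel is.
"nutzok" has last vowel 'o'. The stems whose last vowel is 'o' (hutusok → hahutusok, merobom → hamerobom) add the prefix ha-.
So nutzok → hanutzok.

hanutzok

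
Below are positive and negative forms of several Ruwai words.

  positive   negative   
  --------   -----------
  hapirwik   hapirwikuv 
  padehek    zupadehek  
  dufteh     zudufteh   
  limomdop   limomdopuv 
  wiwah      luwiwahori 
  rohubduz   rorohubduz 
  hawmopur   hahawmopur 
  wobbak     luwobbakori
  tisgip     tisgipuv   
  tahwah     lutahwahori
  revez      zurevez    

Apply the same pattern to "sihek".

rohubduz and revez both end in -z yet inflect differently (rorohubduz, zurevez), so the final letter is not what conditions the rule; the last vowel is.
"sihek" has last vowel 'e'. The stems whose last vowel is 'e' (revez → zurevez, padehek → zupadehek, dufteh → zudufteh) add the prefix zu-.
So sihek → zusihek.

zusihek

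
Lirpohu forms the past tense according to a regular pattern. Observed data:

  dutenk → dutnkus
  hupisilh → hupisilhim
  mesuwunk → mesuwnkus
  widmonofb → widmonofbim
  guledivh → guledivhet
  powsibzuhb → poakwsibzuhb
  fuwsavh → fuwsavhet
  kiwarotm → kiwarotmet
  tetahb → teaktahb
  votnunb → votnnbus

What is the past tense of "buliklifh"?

buliklifhim

"buliklifh" has second-to-last letter 'f'. The one such stem in the data (widmonofb → widmonofbim) adds -im, so the same rule applies.
So buliklifh → buliklifhim.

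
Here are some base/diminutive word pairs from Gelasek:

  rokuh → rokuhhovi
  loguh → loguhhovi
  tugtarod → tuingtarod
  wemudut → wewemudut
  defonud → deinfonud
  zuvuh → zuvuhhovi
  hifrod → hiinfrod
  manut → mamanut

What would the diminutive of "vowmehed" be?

"vowmehed" ends in -d. The stems ending in -d (hifrod → hiinfrod, defonud → deinfonud, tugtarod → tuingtarod) insert -in- after the first vowel.
The other patterns: stems ending in -h double the final consonant and add -ovi; stems ending in -t repeat the first consonant+vowel as a prefix.
So vowmehed → voinwmehed.

voinwmehed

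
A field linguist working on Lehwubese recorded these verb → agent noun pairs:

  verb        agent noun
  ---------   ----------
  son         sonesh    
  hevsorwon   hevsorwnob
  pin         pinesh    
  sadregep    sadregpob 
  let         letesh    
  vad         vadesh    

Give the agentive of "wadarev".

hevsorwon and pin both end in -n yet inflect differently (hevsorwnob, pinesh), so the final letter is not what conditions the rule; the number of vowels is.
"wadarev" has 3 vowels. The stems with 3 vowels (sadregep → sadregpob, hevsorwon → hevsorwnob) delete the last vowel and add -ob.
The other pattern: stems with 1 vowel add -esh.
So wadarev → wadarvob.

wadarvob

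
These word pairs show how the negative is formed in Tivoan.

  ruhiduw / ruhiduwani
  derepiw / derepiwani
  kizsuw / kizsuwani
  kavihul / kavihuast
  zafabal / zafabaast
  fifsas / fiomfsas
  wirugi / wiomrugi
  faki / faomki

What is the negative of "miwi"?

ruhiduw and kavihul both have last vowel 'u' yet inflect differently (ruhiduwani, kavihuast), so the last vowel is not what conditions the rule; the final letter is.
"miwi" ends in -i. The stems ending in -i (wirugi → wiomrugi, faki → faomki) insert -om- after the first vowel.
The other patterns: stems ending in -w add -ani; stems ending in -l drop the final letter and add -ast.
So miwi → miomwi.

miomwi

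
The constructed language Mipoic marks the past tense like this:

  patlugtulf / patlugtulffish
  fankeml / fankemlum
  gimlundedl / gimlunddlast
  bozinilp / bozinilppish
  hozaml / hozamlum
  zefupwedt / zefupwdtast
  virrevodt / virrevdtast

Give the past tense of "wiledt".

wildtast

hozaml and gimlundedl both end in -l yet inflect differently (hozamlum, gimlunddlast), so the final letter is not what conditions the rule; the second-to-last letter is.
"wiledt" has second-to-last letter 'd'. The stems whose second-to-last letter is 'd' (gimlundedl → gimlunddlast, zefupwedt → zefupwdtast, virrevodt → virrevdtast) delete the last vowel and add -ast.
The other patterns: stems whose second-to-last letter is 'm' add -um; stems whose second-to-last letter is 'l' double the final consonant and add -ish.
So wiledt → wildtast.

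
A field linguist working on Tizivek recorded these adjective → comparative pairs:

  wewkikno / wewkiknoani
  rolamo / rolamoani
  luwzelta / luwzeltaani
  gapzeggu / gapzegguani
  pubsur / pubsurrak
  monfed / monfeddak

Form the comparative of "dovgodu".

gapzeggu and pubsur both have last vowel 'u' yet inflect differently (gapzegguani, pubsurrak), so the last vowel is not what conditions the rule; whether the stem ends in a vowel or a consonant is.
"dovgodu" ends in a vowel. The stems ending in a vowel (wewkikno → wewkiknoani, rolamo → rolamoani, luwzelta → luwzeltaani) add -ani.
The other pattern: stems ending in a consonant double the final consonant and add -ak.
So dovgodu → dovgoduani.

dovgoduani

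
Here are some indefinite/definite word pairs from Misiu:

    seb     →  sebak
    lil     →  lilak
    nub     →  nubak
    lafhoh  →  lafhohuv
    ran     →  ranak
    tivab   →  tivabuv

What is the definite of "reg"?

regak

tivab and nub both end in -b yet inflect differently (tivabuv, nubak), so the final letter is not what conditions the rule; the number of vowels is.
"reg" has 1 vowel. The stems with 1 vowel (ran → ranak, lil → lilak, nub → nubak) add -ak.
The other pattern: stems with 2 vowels add -uv.
So reg → regak.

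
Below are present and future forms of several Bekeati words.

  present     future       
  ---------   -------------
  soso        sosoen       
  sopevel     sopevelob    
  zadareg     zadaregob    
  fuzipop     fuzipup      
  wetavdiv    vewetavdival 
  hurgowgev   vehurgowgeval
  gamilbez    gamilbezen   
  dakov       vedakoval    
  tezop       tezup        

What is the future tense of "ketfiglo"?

ketfigloen

fuzipop and dakov both have last vowel 'o' yet inflect differently (fuzipup, vedakoval), so the last vowel is not what conditions the rule; the final letter is.
"ketfiglo" ends in -o. The one such stem in the data (soso → sosoen) adds -en, so the same rule applies.
So ketfiglo → ketfigloen.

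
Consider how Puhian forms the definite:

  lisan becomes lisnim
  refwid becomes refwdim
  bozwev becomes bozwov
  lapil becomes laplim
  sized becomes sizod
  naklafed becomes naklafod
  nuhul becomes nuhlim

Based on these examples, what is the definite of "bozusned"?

bozusnod

"bozusned" has last vowel 'e'. The stems whose last vowel is 'e' (naklafed → naklafod, bozwev → bozwov, sized → sizod) change the last vowel to 'o'.
The other pattern: stems whose last vowel is 'a', 'i' or 'u' delete the last vowel and add -im.
So bozusned → bozusnod.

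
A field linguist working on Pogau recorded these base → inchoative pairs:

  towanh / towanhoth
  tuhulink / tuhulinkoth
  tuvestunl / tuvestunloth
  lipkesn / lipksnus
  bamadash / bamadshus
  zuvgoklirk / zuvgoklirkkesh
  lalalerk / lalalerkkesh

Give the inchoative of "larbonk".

larbonkoth

towanh and bamadash both end in -h yet inflect differently (towanhoth, bamadshus), so the final letter is not what conditions the rule; the second-to-last letter is.
"larbonk" has second-to-last letter 'n'. The stems whose second-to-last letter is 'n' (towanh → towanhoth, tuhulink → tuhulinkoth, tuvestunl → tuvestunloth) add -oth.
So larbonk → larbonkoth.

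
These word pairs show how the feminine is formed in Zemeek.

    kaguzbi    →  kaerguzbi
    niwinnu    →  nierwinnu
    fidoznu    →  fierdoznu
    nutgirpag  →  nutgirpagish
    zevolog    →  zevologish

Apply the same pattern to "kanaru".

niwinnu and nutgirpag both begin with n- yet inflect differently (nierwinnu, nutgirpagish), so the first letter is not what conditions the rule; whether the stem ends in a vowel or a consonant is.
"kanaru" ends in a vowel. The stems ending in a vowel (kaguzbi → kaerguzbi, niwinnu → nierwinnu, fidoznu → fierdoznu) insert -er- after the first vowel.
So kanaru → kaernaru.

kaernaru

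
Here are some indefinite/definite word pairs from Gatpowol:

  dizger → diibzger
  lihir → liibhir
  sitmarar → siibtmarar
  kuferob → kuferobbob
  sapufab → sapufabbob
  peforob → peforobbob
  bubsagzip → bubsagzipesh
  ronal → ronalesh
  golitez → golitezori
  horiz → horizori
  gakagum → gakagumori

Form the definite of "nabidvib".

nabidvibbob

sitmarar and sapufab both have last vowel 'a' yet inflect differently (siibtmarar, sapufabbob), so the last vowel is not what conditions the rule; the final letter is.
"nabidvib" ends in -b. The stems ending in -b (kuferob → kuferobbob, sapufab → sapufabbob, peforob → peforobbob) double the final consonant and add -ob.
So nabidvib → nabidvibbob.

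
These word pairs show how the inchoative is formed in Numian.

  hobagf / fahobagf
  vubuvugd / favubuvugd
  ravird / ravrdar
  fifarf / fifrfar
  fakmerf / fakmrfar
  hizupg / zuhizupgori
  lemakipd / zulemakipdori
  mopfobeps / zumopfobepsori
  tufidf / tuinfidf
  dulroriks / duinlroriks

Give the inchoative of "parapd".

"parapd" has second-to-last letter 'p'. The stems whose second-to-last letter is 'p' (hizupg → zuhizupgori, lemakipd → zulemakipdori, mopfobeps → zumopfobepsori) add zu- … -ori around the stem.
So parapd → zuparapdori.

zuparapdori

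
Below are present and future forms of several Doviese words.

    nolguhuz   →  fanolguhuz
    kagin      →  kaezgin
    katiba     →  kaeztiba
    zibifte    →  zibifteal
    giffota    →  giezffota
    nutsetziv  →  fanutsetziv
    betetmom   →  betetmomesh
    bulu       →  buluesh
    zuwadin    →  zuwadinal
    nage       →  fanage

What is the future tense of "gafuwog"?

"gafuwog" begins with g-. The one such stem in the data (giffota → giezffota) inserts -ez- after the first vowel (as do kagin, katiba), so the same rule applies.
The other patterns: stems beginning with b- add -esh; stems beginning with z- add -al; stems beginning with n- add the prefix fa-.
So gafuwog → gaezfuwog.

gaezfuwog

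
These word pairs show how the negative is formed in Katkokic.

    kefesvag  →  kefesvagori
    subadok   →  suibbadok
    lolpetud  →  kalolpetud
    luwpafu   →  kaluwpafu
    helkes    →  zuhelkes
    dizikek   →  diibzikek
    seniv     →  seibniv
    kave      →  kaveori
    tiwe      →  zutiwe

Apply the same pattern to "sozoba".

soibzoba

kave and tiwe both end in -e yet inflect differently (kaveori, zutiwe), so the final letter is not what conditions the rule; the first letter is.
"sozoba" begins with s-. The stems beginning with s- (subadok → suibbadok, seniv → seibniv) insert -ib- after the first vowel.
So sozoba → soibzoba.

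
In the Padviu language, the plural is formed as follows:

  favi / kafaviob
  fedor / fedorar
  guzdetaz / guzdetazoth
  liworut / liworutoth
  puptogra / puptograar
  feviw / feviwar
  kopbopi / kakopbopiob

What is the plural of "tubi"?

katubiob

"tubi" ends in -i. The stems ending in -i (kopbopi → kakopbopiob, favi → kafaviob) add ka- … -ob around the stem.
So tubi → katubiob.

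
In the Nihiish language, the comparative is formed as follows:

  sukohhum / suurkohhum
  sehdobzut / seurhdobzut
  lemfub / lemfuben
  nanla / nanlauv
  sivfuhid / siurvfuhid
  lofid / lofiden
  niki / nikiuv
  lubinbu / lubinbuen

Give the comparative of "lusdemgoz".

lusdemgozen

sivfuhid and lofid both end in -d yet inflect differently (siurvfuhid, lofiden), so the final letter is not what conditions the rule; the first letter is.
"lusdemgoz" begins with l-. The stems beginning with l- (lemfub → lemfuben, lubinbu → lubinbuen, lofid → lofiden) add -en.
The other patterns: stems beginning with s- insert -ur- after the first vowel; stems beginning with n- add -uv.
So lusdemgoz → lusdemgozen.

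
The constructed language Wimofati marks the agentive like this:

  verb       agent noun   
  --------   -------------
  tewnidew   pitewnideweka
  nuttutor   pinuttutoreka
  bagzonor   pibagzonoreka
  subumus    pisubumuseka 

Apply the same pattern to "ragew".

Every pair shown (tewnidew → pitewnideweka, nuttutor → pinuttutoreka, bagzonor → pibagzonoreka, …) follows the same rule: add pi- … -eka around the stem.
So ragew → pirageweka.

pirageweka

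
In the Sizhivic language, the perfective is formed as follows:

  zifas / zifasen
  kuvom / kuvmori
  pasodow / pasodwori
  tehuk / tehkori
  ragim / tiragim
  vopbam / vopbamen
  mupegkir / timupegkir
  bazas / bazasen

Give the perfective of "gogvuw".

gogvwori

"gogvuw" has last vowel 'u'. The one such stem in the data (tehuk → tehkori) deletes the last vowel and adds -ori (as do kuvom, pasodow), so the same rule applies.
The other patterns: stems whose last vowel is 'i' add the prefix ti-; stems whose last vowel is 'a' add -en.
So gogvuw → gogvwori.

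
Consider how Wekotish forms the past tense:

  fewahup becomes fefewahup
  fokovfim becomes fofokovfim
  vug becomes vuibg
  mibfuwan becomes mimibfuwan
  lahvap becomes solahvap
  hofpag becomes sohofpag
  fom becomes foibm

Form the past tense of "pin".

piibn

"pin" has 1 vowel. The stems with 1 vowel (vug → vuibg, fom → foibm) insert -ib- after the first vowel.
So pin → piibn.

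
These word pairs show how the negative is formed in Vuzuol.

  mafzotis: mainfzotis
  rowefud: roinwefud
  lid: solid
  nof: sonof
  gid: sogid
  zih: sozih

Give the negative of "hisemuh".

"hisemuh" has 3 vowels. The stems with 3 vowels (mafzotis → mainfzotis, rowefud → roinwefud) insert -in- after the first vowel.
The other pattern: stems with 1 vowel add the prefix so-.
So hisemuh → hiinsemuh.

hiinsemuh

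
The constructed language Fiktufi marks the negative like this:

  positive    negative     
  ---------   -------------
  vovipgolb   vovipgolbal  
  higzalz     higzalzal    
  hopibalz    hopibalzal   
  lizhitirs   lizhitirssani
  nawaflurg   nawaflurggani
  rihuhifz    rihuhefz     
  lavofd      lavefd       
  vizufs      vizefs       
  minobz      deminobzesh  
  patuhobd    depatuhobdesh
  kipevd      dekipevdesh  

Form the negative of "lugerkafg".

lugerkefg

higzalz and rihuhifz both end in -z yet inflect differently (higzalzal, rihuhefz), so the final letter is not what conditions the rule; the second-to-last letter is.
"lugerkafg" has second-to-last letter 'f'. The stems whose second-to-last letter is 'f' (rihuhifz → rihuhefz, lavofd → lavefd, vizufs → vizefs) change the last vowel to 'e'.
So lugerkafg → lugerkefg.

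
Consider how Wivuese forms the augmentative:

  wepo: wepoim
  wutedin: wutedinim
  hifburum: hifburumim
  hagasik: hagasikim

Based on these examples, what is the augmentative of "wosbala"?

Every pair shown (wepo → wepoim, wutedin → wutedinim, hifburum → hifburumim, …) follows the same rule: add -im.
So wosbala → wosbalaim.

wosbalaim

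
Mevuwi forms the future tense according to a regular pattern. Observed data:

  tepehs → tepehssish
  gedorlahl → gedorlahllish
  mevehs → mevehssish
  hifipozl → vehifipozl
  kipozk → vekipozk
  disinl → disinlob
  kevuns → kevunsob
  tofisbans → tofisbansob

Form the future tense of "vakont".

vakontob

"vakont" has second-to-last letter 'n'. The stems whose second-to-last letter is 'n' (disinl → disinlob, kevuns → kevunsob, tofisbans → tofisbansob) add -ob.
So vakont → vakontob.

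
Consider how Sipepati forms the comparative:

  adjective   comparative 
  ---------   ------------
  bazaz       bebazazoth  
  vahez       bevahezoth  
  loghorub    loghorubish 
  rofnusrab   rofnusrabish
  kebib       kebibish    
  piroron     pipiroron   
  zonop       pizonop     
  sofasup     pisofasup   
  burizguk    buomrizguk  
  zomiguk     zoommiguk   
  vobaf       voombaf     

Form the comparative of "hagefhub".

hagefhubish

bazaz and rofnusrab both have last vowel 'a' yet inflect differently (bebazazoth, rofnusrabish), so the last vowel is not what conditions the rule; the final letter is.
"hagefhub" ends in -b. The stems ending in -b (loghorub → loghorubish, rofnusrab → rofnusrabish, kebib → kebibish) add -ish.
The other patterns: stems ending in -z add be- … -oth around the stem; stems ending in -n or -p add the prefix pi-; stems ending in -f or -k insert -om- after the first vowel.
So hagefhub → hagefhubish.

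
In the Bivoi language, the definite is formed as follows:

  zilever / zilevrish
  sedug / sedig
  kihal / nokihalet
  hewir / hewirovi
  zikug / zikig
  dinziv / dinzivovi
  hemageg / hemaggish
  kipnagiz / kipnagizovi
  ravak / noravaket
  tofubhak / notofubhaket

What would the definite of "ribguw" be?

ribgiw

zikug and hemageg both end in -g yet inflect differently (zikig, hemaggish), so the final letter is not what conditions the rule; the last vowel is.
"ribguw" has last vowel 'u'. The stems whose last vowel is 'u' (zikug → zikig, sedug → sedig) change the last vowel to 'i'.
The other patterns: stems whose last vowel is 'a' add no- … -et around the stem; stems whose last vowel is 'e' delete the last vowel and add -ish; stems whose last vowel is 'i' add -ovi.
So ribguw → ribgiw.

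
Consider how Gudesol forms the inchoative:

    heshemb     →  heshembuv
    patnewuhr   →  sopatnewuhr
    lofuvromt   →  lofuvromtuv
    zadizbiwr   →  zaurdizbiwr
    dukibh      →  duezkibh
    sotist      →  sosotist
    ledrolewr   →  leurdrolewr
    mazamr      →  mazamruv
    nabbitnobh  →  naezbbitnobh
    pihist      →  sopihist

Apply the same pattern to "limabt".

liezmabt

ledrolewr and mazamr both end in -r yet inflect differently (leurdrolewr, mazamruv), so the final letter is not what conditions the rule; the second-to-last letter is.
"limabt" has second-to-last letter 'b'. The stems whose second-to-last letter is 'b' (nabbitnobh → naezbbitnobh, dukibh → duezkibh) insert -ez- after the first vowel.
So limabt → liezmabt.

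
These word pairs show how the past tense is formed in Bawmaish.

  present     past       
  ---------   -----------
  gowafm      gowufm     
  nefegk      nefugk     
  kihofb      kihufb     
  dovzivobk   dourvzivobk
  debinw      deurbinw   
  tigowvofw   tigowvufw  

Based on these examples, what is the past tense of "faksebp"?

tigowvofw and debinw both end in -w yet inflect differently (tigowvufw, deurbinw), so the final letter is not what conditions the rule; the second-to-last letter is.
"faksebp" has second-to-last letter 'b'. The one such stem in the data (dovzivobk → dourvzivobk) inserts -ur- after the first vowel (as does debinw), so the same rule applies.
So faksebp → faurksebp.

faurksebp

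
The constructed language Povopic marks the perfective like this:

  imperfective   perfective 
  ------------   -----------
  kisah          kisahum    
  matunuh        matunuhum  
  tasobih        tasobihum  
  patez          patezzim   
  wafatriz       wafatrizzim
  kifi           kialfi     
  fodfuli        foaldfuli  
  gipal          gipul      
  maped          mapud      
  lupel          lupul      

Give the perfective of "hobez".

hobezzim

tasobih and wafatriz both have last vowel 'i' yet inflect differently (tasobihum, wafatrizzim), so the last vowel is not what conditions the rule; the final letter is.
"hobez" ends in -z. The stems ending in -z (patez → patezzim, wafatriz → wafatrizzim) double the final consonant and add -im.
So hobez → hobezzim.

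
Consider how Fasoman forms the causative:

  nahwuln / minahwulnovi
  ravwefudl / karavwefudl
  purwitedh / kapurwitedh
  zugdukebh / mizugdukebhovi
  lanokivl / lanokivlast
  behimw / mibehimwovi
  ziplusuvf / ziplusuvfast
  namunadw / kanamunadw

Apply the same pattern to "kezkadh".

kakezkadh

"kezkadh" has second-to-last letter 'd'. The stems whose second-to-last letter is 'd' (ravwefudl → karavwefudl, namunadw → kanamunadw, purwitedh → kapurwitedh) add the prefix ka-.
The other patterns: stems whose second-to-last letter is 'v' add -ast; stems whose second-to-last letter is 'b', 'l' or 'm' add mi- … -ovi around the stem.
So kezkadh → kakezkadh.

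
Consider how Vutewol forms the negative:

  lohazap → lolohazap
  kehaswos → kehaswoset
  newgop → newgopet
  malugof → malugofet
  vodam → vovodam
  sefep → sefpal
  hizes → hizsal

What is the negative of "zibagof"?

zibagofet

hizes and kehaswos both end in -s yet inflect differently (hizsal, kehaswoset), so the final letter is not what conditions the rule; the last vowel is.
"zibagof" has last vowel 'o'. The stems whose last vowel is 'o' (kehaswos → kehaswoset, newgop → newgopet, malugof → malugofet) add -et.
So zibagof → zibagofet.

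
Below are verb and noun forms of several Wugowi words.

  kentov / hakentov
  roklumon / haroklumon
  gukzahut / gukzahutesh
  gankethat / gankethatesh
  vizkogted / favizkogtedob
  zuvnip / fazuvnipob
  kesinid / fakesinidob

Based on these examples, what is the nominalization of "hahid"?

fahahidob

kentov and kesinid both begin with k- yet inflect differently (hakentov, fakesinidob), so the first letter is not what conditions the rule; the final letter is.
"hahid" ends in -d. The stems ending in -d (vizkogted → favizkogtedob, kesinid → fakesinidob) add fa- … -ob around the stem.
The other patterns: stems ending in -n or -v add the prefix ha-; stems ending in -t add -esh.
So hahid → fahahidob.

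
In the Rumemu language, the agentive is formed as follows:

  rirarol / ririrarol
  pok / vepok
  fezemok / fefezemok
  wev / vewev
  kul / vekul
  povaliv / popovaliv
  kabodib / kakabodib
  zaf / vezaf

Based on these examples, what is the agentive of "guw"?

povaliv and wev both end in -v yet inflect differently (popovaliv, vewev), so the final letter is not what conditions the rule; the number of vowels is.
"guw" has 1 vowel. The stems with 1 vowel (wev → vewev, kul → vekul, pok → vepok) add the prefix ve-.
So guw → veguw.

veguw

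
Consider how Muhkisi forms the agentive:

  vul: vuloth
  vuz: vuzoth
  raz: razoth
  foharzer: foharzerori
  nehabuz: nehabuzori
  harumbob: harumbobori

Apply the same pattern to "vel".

vuz and nehabuz both end in -z yet inflect differently (vuzoth, nehabuzori), so the final letter is not what conditions the rule; the number of vowels is.
"vel" has 1 vowel. The stems with 1 vowel (vul → vuloth, vuz → vuzoth, raz → razoth) add -oth.
So vel → veloth.

veloth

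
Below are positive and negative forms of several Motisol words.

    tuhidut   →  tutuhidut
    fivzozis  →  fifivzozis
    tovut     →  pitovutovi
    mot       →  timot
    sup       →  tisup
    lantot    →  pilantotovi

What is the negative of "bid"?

"bid" has 1 vowel. The stems with 1 vowel (mot → timot, sup → tisup) add the prefix ti-.
The other patterns: stems with 2 vowels add pi- … -ovi around the stem; stems with 3 vowels repeat the first consonant+vowel as a prefix.
So bid → tibid.

tibid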